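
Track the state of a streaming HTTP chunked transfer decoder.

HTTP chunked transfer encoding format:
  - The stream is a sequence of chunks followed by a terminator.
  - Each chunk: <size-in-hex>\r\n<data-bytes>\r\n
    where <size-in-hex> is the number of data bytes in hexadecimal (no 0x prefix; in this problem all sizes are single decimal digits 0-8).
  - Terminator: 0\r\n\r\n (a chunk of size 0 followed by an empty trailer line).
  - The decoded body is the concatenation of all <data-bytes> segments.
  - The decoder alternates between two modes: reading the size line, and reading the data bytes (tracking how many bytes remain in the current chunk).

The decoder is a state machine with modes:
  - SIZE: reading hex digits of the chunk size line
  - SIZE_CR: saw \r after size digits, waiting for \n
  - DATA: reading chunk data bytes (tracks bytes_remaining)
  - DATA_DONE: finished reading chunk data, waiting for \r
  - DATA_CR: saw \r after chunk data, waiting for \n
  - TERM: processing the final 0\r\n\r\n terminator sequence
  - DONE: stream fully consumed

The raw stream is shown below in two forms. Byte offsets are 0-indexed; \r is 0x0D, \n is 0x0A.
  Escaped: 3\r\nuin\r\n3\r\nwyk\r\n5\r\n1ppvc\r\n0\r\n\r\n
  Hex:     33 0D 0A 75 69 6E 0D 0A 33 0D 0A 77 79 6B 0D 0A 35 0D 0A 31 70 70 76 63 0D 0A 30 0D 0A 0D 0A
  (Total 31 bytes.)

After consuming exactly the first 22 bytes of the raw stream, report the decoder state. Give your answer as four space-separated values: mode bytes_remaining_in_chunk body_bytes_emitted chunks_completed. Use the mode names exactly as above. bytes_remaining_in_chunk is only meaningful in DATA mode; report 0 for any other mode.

Byte 0 = '3': mode=SIZE remaining=0 emitted=0 chunks_done=0
Byte 1 = 0x0D: mode=SIZE_CR remaining=0 emitted=0 chunks_done=0
Byte 2 = 0x0A: mode=DATA remaining=3 emitted=0 chunks_done=0
Byte 3 = 'u': mode=DATA remaining=2 emitted=1 chunks_done=0
Byte 4 = 'i': mode=DATA remaining=1 emitted=2 chunks_done=0
Byte 5 = 'n': mode=DATA_DONE remaining=0 emitted=3 chunks_done=0
Byte 6 = 0x0D: mode=DATA_CR remaining=0 emitted=3 chunks_done=0
Byte 7 = 0x0A: mode=SIZE remaining=0 emitted=3 chunks_done=1
Byte 8 = '3': mode=SIZE remaining=0 emitted=3 chunks_done=1
Byte 9 = 0x0D: mode=SIZE_CR remaining=0 emitted=3 chunks_done=1
Byte 10 = 0x0A: mode=DATA remaining=3 emitted=3 chunks_done=1
Byte 11 = 'w': mode=DATA remaining=2 emitted=4 chunks_done=1
Byte 12 = 'y': mode=DATA remaining=1 emitted=5 chunks_done=1
Byte 13 = 'k': mode=DATA_DONE remaining=0 emitted=6 chunks_done=1
Byte 14 = 0x0D: mode=DATA_CR remaining=0 emitted=6 chunks_done=1
Byte 15 = 0x0A: mode=SIZE remaining=0 emitted=6 chunks_done=2
Byte 16 = '5': mode=SIZE remaining=0 emitted=6 chunks_done=2
Byte 17 = 0x0D: mode=SIZE_CR remaining=0 emitted=6 chunks_done=2
Byte 18 = 0x0A: mode=DATA remaining=5 emitted=6 chunks_done=2
Byte 19 = '1': mode=DATA remaining=4 emitted=7 chunks_done=2
Byte 20 = 'p': mode=DATA remaining=3 emitted=8 chunks_done=2
Byte 21 = 'p': mode=DATA remaining=2 emitted=9 chunks_done=2

Answer: DATA 2 9 2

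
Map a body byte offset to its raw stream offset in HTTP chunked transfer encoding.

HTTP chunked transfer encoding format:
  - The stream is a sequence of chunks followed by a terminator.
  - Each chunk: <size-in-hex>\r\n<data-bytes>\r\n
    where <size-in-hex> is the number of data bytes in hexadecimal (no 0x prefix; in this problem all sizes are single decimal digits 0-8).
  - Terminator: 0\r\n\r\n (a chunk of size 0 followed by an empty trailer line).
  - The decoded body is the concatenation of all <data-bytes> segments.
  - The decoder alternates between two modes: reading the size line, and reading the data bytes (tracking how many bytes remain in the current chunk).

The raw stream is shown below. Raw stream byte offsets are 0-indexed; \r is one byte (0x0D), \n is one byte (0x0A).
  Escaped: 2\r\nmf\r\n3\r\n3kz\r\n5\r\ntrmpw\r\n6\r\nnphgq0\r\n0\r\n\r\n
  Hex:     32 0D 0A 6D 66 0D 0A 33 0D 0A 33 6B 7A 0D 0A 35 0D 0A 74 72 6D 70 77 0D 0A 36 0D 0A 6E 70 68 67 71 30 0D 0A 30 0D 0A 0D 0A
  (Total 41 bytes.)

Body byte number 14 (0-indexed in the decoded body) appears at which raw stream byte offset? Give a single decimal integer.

Answer: 32

Derivation:
Chunk 1: stream[0..1]='2' size=0x2=2, data at stream[3..5]='mf' -> body[0..2], body so far='mf'
Chunk 2: stream[7..8]='3' size=0x3=3, data at stream[10..13]='3kz' -> body[2..5], body so far='mf3kz'
Chunk 3: stream[15..16]='5' size=0x5=5, data at stream[18..23]='trmpw' -> body[5..10], body so far='mf3kztrmpw'
Chunk 4: stream[25..26]='6' size=0x6=6, data at stream[28..34]='nphgq0' -> body[10..16], body so far='mf3kztrmpwnphgq0'
Chunk 5: stream[36..37]='0' size=0 (terminator). Final body='mf3kztrmpwnphgq0' (16 bytes)
Body byte 14 at stream offset 32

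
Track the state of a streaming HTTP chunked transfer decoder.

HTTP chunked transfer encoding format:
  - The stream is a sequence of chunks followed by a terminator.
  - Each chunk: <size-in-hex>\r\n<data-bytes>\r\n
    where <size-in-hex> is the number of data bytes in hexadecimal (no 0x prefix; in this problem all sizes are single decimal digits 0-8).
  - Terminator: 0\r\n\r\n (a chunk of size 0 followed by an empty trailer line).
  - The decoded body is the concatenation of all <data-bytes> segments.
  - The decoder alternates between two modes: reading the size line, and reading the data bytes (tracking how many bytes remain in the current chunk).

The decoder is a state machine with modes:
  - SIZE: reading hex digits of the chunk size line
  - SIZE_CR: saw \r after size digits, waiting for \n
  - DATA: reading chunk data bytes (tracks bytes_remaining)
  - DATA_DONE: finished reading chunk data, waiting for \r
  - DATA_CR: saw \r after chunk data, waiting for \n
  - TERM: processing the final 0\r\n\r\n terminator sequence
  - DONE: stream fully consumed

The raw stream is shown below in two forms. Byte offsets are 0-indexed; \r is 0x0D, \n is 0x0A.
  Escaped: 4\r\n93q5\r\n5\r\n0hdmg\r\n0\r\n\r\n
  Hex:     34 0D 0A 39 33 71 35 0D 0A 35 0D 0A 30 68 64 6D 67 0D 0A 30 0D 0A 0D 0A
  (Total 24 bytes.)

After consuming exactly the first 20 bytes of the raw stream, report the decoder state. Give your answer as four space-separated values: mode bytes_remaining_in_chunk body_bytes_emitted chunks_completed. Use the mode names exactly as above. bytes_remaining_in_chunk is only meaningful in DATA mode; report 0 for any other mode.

Byte 0 = '4': mode=SIZE remaining=0 emitted=0 chunks_done=0
Byte 1 = 0x0D: mode=SIZE_CR remaining=0 emitted=0 chunks_done=0
Byte 2 = 0x0A: mode=DATA remaining=4 emitted=0 chunks_done=0
Byte 3 = '9': mode=DATA remaining=3 emitted=1 chunks_done=0
Byte 4 = '3': mode=DATA remaining=2 emitted=2 chunks_done=0
Byte 5 = 'q': mode=DATA remaining=1 emitted=3 chunks_done=0
Byte 6 = '5': mode=DATA_DONE remaining=0 emitted=4 chunks_done=0
Byte 7 = 0x0D: mode=DATA_CR remaining=0 emitted=4 chunks_done=0
Byte 8 = 0x0A: mode=SIZE remaining=0 emitted=4 chunks_done=1
Byte 9 = '5': mode=SIZE remaining=0 emitted=4 chunks_done=1
Byte 10 = 0x0D: mode=SIZE_CR remaining=0 emitted=4 chunks_done=1
Byte 11 = 0x0A: mode=DATA remaining=5 emitted=4 chunks_done=1
Byte 12 = '0': mode=DATA remaining=4 emitted=5 chunks_done=1
Byte 13 = 'h': mode=DATA remaining=3 emitted=6 chunks_done=1
Byte 14 = 'd': mode=DATA remaining=2 emitted=7 chunks_done=1
Byte 15 = 'm': mode=DATA remaining=1 emitted=8 chunks_done=1
Byte 16 = 'g': mode=DATA_DONE remaining=0 emitted=9 chunks_done=1
Byte 17 = 0x0D: mode=DATA_CR remaining=0 emitted=9 chunks_done=1
Byte 18 = 0x0A: mode=SIZE remaining=0 emitted=9 chunks_done=2
Byte 19 = '0': mode=SIZE remaining=0 emitted=9 chunks_done=2

Answer: SIZE 0 9 2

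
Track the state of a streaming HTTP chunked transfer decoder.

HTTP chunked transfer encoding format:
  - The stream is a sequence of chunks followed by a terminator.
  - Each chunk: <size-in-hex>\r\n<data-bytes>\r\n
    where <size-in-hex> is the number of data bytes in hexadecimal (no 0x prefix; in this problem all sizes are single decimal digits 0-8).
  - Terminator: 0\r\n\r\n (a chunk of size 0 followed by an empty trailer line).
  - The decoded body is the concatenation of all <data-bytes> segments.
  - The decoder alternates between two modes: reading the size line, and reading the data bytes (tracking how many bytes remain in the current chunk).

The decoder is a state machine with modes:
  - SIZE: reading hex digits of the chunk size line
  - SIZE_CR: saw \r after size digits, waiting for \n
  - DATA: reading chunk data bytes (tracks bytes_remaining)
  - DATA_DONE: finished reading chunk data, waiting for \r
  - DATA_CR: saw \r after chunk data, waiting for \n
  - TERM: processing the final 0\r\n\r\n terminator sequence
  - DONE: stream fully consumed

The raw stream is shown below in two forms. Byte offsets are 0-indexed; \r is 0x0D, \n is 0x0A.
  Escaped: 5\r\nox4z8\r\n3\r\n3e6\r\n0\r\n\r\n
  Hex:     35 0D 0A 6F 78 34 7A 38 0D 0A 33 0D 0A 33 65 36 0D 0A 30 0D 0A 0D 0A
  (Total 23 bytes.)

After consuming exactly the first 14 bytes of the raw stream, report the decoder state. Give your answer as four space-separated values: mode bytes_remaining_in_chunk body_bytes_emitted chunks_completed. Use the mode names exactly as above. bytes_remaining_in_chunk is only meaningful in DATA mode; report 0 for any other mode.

Answer: DATA 2 6 1

Derivation:
Byte 0 = '5': mode=SIZE remaining=0 emitted=0 chunks_done=0
Byte 1 = 0x0D: mode=SIZE_CR remaining=0 emitted=0 chunks_done=0
Byte 2 = 0x0A: mode=DATA remaining=5 emitted=0 chunks_done=0
Byte 3 = 'o': mode=DATA remaining=4 emitted=1 chunks_done=0
Byte 4 = 'x': mode=DATA remaining=3 emitted=2 chunks_done=0
Byte 5 = '4': mode=DATA remaining=2 emitted=3 chunks_done=0
Byte 6 = 'z': mode=DATA remaining=1 emitted=4 chunks_done=0
Byte 7 = '8': mode=DATA_DONE remaining=0 emitted=5 chunks_done=0
Byte 8 = 0x0D: mode=DATA_CR remaining=0 emitted=5 chunks_done=0
Byte 9 = 0x0A: mode=SIZE remaining=0 emitted=5 chunks_done=1
Byte 10 = '3': mode=SIZE remaining=0 emitted=5 chunks_done=1
Byte 11 = 0x0D: mode=SIZE_CR remaining=0 emitted=5 chunks_done=1
Byte 12 = 0x0A: mode=DATA remaining=3 emitted=5 chunks_done=1
Byte 13 = '3': mode=DATA remaining=2 emitted=6 chunks_done=1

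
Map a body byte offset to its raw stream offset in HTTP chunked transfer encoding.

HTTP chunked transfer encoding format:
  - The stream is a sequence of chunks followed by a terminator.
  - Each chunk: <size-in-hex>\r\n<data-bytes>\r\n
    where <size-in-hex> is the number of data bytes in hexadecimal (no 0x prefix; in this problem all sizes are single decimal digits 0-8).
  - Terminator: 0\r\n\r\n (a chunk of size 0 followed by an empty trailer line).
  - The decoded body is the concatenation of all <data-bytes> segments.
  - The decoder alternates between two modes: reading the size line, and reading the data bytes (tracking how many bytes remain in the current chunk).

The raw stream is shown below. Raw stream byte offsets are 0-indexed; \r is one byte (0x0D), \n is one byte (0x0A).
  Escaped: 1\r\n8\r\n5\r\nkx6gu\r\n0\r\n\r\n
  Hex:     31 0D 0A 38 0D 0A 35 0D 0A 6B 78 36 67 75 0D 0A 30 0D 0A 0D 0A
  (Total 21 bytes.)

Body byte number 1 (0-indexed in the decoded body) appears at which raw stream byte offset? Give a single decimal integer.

Answer: 9

Derivation:
Chunk 1: stream[0..1]='1' size=0x1=1, data at stream[3..4]='8' -> body[0..1], body so far='8'
Chunk 2: stream[6..7]='5' size=0x5=5, data at stream[9..14]='kx6gu' -> body[1..6], body so far='8kx6gu'
Chunk 3: stream[16..17]='0' size=0 (terminator). Final body='8kx6gu' (6 bytes)
Body byte 1 at stream offset 9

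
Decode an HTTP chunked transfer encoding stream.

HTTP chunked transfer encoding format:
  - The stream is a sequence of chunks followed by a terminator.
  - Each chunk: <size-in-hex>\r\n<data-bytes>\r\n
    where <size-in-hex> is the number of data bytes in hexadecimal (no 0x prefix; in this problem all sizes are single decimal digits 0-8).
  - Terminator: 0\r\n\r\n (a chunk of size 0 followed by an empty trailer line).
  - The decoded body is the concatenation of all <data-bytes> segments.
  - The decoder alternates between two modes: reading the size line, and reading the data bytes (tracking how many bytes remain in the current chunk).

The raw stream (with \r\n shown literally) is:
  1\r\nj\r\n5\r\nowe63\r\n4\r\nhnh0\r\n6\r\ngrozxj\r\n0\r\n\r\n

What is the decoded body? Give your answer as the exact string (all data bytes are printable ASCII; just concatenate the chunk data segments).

Chunk 1: stream[0..1]='1' size=0x1=1, data at stream[3..4]='j' -> body[0..1], body so far='j'
Chunk 2: stream[6..7]='5' size=0x5=5, data at stream[9..14]='owe63' -> body[1..6], body so far='jowe63'
Chunk 3: stream[16..17]='4' size=0x4=4, data at stream[19..23]='hnh0' -> body[6..10], body so far='jowe63hnh0'
Chunk 4: stream[25..26]='6' size=0x6=6, data at stream[28..34]='grozxj' -> body[10..16], body so far='jowe63hnh0grozxj'
Chunk 5: stream[36..37]='0' size=0 (terminator). Final body='jowe63hnh0grozxj' (16 bytes)

Answer: jowe63hnh0grozxj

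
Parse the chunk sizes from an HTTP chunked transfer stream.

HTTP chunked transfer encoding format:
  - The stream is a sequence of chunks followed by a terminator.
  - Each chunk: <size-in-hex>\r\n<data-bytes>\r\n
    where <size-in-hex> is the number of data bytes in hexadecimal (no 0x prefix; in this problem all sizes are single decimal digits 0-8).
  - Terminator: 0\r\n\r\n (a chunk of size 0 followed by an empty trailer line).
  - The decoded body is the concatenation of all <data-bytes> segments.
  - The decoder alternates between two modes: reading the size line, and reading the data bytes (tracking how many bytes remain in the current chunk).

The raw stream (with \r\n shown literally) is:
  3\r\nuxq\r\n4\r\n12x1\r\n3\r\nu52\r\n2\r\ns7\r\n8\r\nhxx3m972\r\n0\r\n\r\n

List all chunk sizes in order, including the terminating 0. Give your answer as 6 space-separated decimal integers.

Answer: 3 4 3 2 8 0

Derivation:
Chunk 1: stream[0..1]='3' size=0x3=3, data at stream[3..6]='uxq' -> body[0..3], body so far='uxq'
Chunk 2: stream[8..9]='4' size=0x4=4, data at stream[11..15]='12x1' -> body[3..7], body so far='uxq12x1'
Chunk 3: stream[17..18]='3' size=0x3=3, data at stream[20..23]='u52' -> body[7..10], body so far='uxq12x1u52'
Chunk 4: stream[25..26]='2' size=0x2=2, data at stream[28..30]='s7' -> body[10..12], body so far='uxq12x1u52s7'
Chunk 5: stream[32..33]='8' size=0x8=8, data at stream[35..43]='hxx3m972' -> body[12..20], body so far='uxq12x1u52s7hxx3m972'
Chunk 6: stream[45..46]='0' size=0 (terminator). Final body='uxq12x1u52s7hxx3m972' (20 bytes)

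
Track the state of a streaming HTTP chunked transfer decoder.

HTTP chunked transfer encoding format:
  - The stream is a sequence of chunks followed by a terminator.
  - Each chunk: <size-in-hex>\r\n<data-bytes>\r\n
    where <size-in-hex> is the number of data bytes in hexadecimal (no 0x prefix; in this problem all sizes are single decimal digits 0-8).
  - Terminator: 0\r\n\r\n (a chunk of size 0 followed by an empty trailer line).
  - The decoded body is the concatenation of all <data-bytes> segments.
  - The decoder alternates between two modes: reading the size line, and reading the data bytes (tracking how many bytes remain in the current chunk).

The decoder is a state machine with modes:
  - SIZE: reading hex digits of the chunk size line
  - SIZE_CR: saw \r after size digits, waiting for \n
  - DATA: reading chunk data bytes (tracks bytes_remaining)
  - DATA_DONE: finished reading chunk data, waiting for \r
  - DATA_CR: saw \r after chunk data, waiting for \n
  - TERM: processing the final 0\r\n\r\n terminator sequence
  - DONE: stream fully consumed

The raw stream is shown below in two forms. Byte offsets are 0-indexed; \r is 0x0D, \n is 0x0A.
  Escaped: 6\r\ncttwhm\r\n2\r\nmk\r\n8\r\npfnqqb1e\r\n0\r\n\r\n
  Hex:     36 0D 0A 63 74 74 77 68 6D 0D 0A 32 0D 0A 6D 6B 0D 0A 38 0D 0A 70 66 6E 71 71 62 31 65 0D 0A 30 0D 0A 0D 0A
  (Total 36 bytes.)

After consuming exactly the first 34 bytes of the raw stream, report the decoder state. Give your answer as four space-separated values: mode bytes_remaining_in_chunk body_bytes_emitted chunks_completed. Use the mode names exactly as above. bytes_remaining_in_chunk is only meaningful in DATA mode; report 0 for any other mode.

Answer: TERM 0 16 3

Derivation:
Byte 0 = '6': mode=SIZE remaining=0 emitted=0 chunks_done=0
Byte 1 = 0x0D: mode=SIZE_CR remaining=0 emitted=0 chunks_done=0
Byte 2 = 0x0A: mode=DATA remaining=6 emitted=0 chunks_done=0
Byte 3 = 'c': mode=DATA remaining=5 emitted=1 chunks_done=0
Byte 4 = 't': mode=DATA remaining=4 emitted=2 chunks_done=0
Byte 5 = 't': mode=DATA remaining=3 emitted=3 chunks_done=0
Byte 6 = 'w': mode=DATA remaining=2 emitted=4 chunks_done=0
Byte 7 = 'h': mode=DATA remaining=1 emitted=5 chunks_done=0
Byte 8 = 'm': mode=DATA_DONE remaining=0 emitted=6 chunks_done=0
Byte 9 = 0x0D: mode=DATA_CR remaining=0 emitted=6 chunks_done=0
Byte 10 = 0x0A: mode=SIZE remaining=0 emitted=6 chunks_done=1
Byte 11 = '2': mode=SIZE remaining=0 emitted=6 chunks_done=1
Byte 12 = 0x0D: mode=SIZE_CR remaining=0 emitted=6 chunks_done=1
Byte 13 = 0x0A: mode=DATA remaining=2 emitted=6 chunks_done=1
Byte 14 = 'm': mode=DATA remaining=1 emitted=7 chunks_done=1
Byte 15 = 'k': mode=DATA_DONE remaining=0 emitted=8 chunks_done=1
Byte 16 = 0x0D: mode=DATA_CR remaining=0 emitted=8 chunks_done=1
Byte 17 = 0x0A: mode=SIZE remaining=0 emitted=8 chunks_done=2
Byte 18 = '8': mode=SIZE remaining=0 emitted=8 chunks_done=2
Byte 19 = 0x0D: mode=SIZE_CR remaining=0 emitted=8 chunks_done=2
Byte 20 = 0x0A: mode=DATA remaining=8 emitted=8 chunks_done=2
Byte 21 = 'p': mode=DATA remaining=7 emitted=9 chunks_done=2
Byte 22 = 'f': mode=DATA remaining=6 emitted=10 chunks_done=2
Byte 23 = 'n': mode=DATA remaining=5 emitted=11 chunks_done=2
Byte 24 = 'q': mode=DATA remaining=4 emitted=12 chunks_done=2
Byte 25 = 'q': mode=DATA remaining=3 emitted=13 chunks_done=2
Byte 26 = 'b': mode=DATA remaining=2 emitted=14 chunks_done=2
Byte 27 = '1': mode=DATA remaining=1 emitted=15 chunks_done=2
Byte 28 = 'e': mode=DATA_DONE remaining=0 emitted=16 chunks_done=2
Byte 29 = 0x0D: mode=DATA_CR remaining=0 emitted=16 chunks_done=2
Byte 30 = 0x0A: mode=SIZE remaining=0 emitted=16 chunks_done=3
Byte 31 = '0': mode=SIZE remaining=0 emitted=16 chunks_done=3
Byte 32 = 0x0D: mode=SIZE_CR remaining=0 emitted=16 chunks_done=3
Byte 33 = 0x0A: mode=TERM remaining=0 emitted=16 chunks_done=3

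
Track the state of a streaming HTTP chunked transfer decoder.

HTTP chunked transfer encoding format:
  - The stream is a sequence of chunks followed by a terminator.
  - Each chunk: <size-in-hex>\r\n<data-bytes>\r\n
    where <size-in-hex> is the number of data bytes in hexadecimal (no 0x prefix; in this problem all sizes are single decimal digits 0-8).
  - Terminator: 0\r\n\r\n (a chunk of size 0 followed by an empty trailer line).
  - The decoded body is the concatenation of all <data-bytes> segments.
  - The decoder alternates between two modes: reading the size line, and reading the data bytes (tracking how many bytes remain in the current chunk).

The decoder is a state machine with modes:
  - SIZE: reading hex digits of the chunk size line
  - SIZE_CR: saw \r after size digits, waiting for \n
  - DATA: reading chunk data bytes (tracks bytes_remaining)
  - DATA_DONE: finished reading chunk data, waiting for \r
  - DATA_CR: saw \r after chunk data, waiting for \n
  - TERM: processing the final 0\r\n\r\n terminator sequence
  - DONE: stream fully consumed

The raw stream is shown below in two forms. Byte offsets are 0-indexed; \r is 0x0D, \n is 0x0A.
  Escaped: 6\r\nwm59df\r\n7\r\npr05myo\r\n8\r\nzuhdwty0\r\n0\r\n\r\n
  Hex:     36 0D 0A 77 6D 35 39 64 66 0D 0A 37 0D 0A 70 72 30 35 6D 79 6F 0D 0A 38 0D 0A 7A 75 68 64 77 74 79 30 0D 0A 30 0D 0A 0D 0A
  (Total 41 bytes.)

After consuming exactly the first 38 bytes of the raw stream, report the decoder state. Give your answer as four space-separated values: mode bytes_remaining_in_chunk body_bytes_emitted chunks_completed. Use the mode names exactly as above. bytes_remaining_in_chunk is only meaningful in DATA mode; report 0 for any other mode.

Byte 0 = '6': mode=SIZE remaining=0 emitted=0 chunks_done=0
Byte 1 = 0x0D: mode=SIZE_CR remaining=0 emitted=0 chunks_done=0
Byte 2 = 0x0A: mode=DATA remaining=6 emitted=0 chunks_done=0
Byte 3 = 'w': mode=DATA remaining=5 emitted=1 chunks_done=0
Byte 4 = 'm': mode=DATA remaining=4 emitted=2 chunks_done=0
Byte 5 = '5': mode=DATA remaining=3 emitted=3 chunks_done=0
Byte 6 = '9': mode=DATA remaining=2 emitted=4 chunks_done=0
Byte 7 = 'd': mode=DATA remaining=1 emitted=5 chunks_done=0
Byte 8 = 'f': mode=DATA_DONE remaining=0 emitted=6 chunks_done=0
Byte 9 = 0x0D: mode=DATA_CR remaining=0 emitted=6 chunks_done=0
Byte 10 = 0x0A: mode=SIZE remaining=0 emitted=6 chunks_done=1
Byte 11 = '7': mode=SIZE remaining=0 emitted=6 chunks_done=1
Byte 12 = 0x0D: mode=SIZE_CR remaining=0 emitted=6 chunks_done=1
Byte 13 = 0x0A: mode=DATA remaining=7 emitted=6 chunks_done=1
Byte 14 = 'p': mode=DATA remaining=6 emitted=7 chunks_done=1
Byte 15 = 'r': mode=DATA remaining=5 emitted=8 chunks_done=1
Byte 16 = '0': mode=DATA remaining=4 emitted=9 chunks_done=1
Byte 17 = '5': mode=DATA remaining=3 emitted=10 chunks_done=1
Byte 18 = 'm': mode=DATA remaining=2 emitted=11 chunks_done=1
Byte 19 = 'y': mode=DATA remaining=1 emitted=12 chunks_done=1
Byte 20 = 'o': mode=DATA_DONE remaining=0 emitted=13 chunks_done=1
Byte 21 = 0x0D: mode=DATA_CR remaining=0 emitted=13 chunks_done=1
Byte 22 = 0x0A: mode=SIZE remaining=0 emitted=13 chunks_done=2
Byte 23 = '8': mode=SIZE remaining=0 emitted=13 chunks_done=2
Byte 24 = 0x0D: mode=SIZE_CR remaining=0 emitted=13 chunks_done=2
Byte 25 = 0x0A: mode=DATA remaining=8 emitted=13 chunks_done=2
Byte 26 = 'z': mode=DATA remaining=7 emitted=14 chunks_done=2
Byte 27 = 'u': mode=DATA remaining=6 emitted=15 chunks_done=2
Byte 28 = 'h': mode=DATA remaining=5 emitted=16 chunks_done=2
Byte 29 = 'd': mode=DATA remaining=4 emitted=17 chunks_done=2
Byte 30 = 'w': mode=DATA remaining=3 emitted=18 chunks_done=2
Byte 31 = 't': mode=DATA remaining=2 emitted=19 chunks_done=2
Byte 32 = 'y': mode=DATA remaining=1 emitted=20 chunks_done=2
Byte 33 = '0': mode=DATA_DONE remaining=0 emitted=21 chunks_done=2
Byte 34 = 0x0D: mode=DATA_CR remaining=0 emitted=21 chunks_done=2
Byte 35 = 0x0A: mode=SIZE remaining=0 emitted=21 chunks_done=3
Byte 36 = '0': mode=SIZE remaining=0 emitted=21 chunks_done=3
Byte 37 = 0x0D: mode=SIZE_CR remaining=0 emitted=21 chunks_done=3

Answer: SIZE_CR 0 21 3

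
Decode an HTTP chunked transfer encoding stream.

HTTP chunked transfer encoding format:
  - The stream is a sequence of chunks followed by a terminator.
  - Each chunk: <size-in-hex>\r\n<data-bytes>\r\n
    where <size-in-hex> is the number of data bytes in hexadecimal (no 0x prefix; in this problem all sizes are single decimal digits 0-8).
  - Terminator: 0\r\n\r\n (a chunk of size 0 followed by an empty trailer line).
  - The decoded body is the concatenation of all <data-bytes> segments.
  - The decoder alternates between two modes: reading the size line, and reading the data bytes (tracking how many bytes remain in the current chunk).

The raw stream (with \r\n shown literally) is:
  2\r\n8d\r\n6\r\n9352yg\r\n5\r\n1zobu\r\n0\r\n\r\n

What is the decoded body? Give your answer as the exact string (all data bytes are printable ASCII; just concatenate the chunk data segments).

Chunk 1: stream[0..1]='2' size=0x2=2, data at stream[3..5]='8d' -> body[0..2], body so far='8d'
Chunk 2: stream[7..8]='6' size=0x6=6, data at stream[10..16]='9352yg' -> body[2..8], body so far='8d9352yg'
Chunk 3: stream[18..19]='5' size=0x5=5, data at stream[21..26]='1zobu' -> body[8..13], body so far='8d9352yg1zobu'
Chunk 4: stream[28..29]='0' size=0 (terminator). Final body='8d9352yg1zobu' (13 bytes)

Answer: 8d9352yg1zobu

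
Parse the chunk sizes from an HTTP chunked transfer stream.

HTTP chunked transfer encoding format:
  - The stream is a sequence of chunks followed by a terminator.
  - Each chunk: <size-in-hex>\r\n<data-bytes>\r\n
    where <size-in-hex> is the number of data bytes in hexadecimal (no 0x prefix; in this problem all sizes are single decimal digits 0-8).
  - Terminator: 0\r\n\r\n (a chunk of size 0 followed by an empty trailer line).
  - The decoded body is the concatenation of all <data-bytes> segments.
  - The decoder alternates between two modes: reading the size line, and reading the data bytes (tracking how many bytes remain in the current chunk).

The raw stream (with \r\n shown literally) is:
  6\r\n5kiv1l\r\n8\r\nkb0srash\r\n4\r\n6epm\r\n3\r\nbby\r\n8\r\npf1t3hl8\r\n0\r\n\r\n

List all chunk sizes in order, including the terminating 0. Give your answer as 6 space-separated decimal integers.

Chunk 1: stream[0..1]='6' size=0x6=6, data at stream[3..9]='5kiv1l' -> body[0..6], body so far='5kiv1l'
Chunk 2: stream[11..12]='8' size=0x8=8, data at stream[14..22]='kb0srash' -> body[6..14], body so far='5kiv1lkb0srash'
Chunk 3: stream[24..25]='4' size=0x4=4, data at stream[27..31]='6epm' -> body[14..18], body so far='5kiv1lkb0srash6epm'
Chunk 4: stream[33..34]='3' size=0x3=3, data at stream[36..39]='bby' -> body[18..21], body so far='5kiv1lkb0srash6epmbby'
Chunk 5: stream[41..42]='8' size=0x8=8, data at stream[44..52]='pf1t3hl8' -> body[21..29], body so far='5kiv1lkb0srash6epmbbypf1t3hl8'
Chunk 6: stream[54..55]='0' size=0 (terminator). Final body='5kiv1lkb0srash6epmbbypf1t3hl8' (29 bytes)

Answer: 6 8 4 3 8 0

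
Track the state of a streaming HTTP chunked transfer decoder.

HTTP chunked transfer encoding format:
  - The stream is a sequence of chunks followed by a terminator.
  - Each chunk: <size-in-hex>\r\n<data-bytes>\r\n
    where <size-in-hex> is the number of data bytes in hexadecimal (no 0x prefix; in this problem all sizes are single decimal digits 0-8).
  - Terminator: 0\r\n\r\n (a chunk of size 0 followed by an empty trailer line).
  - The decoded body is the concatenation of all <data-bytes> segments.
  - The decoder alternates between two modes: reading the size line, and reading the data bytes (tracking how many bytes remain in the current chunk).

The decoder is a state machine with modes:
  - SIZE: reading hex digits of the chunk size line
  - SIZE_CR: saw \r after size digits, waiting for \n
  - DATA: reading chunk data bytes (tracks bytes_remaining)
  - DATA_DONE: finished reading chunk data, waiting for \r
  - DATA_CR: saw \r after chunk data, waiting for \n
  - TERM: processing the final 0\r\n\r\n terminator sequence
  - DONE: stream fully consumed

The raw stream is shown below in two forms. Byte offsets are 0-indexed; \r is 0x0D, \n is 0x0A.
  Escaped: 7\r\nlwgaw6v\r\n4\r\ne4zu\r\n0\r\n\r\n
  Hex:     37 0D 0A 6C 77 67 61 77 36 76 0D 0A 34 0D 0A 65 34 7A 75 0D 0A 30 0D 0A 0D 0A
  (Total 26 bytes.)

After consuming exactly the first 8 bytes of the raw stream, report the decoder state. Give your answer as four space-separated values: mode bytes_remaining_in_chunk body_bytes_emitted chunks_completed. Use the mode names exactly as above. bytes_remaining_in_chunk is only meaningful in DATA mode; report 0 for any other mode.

Answer: DATA 2 5 0

Derivation:
Byte 0 = '7': mode=SIZE remaining=0 emitted=0 chunks_done=0
Byte 1 = 0x0D: mode=SIZE_CR remaining=0 emitted=0 chunks_done=0
Byte 2 = 0x0A: mode=DATA remaining=7 emitted=0 chunks_done=0
Byte 3 = 'l': mode=DATA remaining=6 emitted=1 chunks_done=0
Byte 4 = 'w': mode=DATA remaining=5 emitted=2 chunks_done=0
Byte 5 = 'g': mode=DATA remaining=4 emitted=3 chunks_done=0
Byte 6 = 'a': mode=DATA remaining=3 emitted=4 chunks_done=0
Byte 7 = 'w': mode=DATA remaining=2 emitted=5 chunks_done=0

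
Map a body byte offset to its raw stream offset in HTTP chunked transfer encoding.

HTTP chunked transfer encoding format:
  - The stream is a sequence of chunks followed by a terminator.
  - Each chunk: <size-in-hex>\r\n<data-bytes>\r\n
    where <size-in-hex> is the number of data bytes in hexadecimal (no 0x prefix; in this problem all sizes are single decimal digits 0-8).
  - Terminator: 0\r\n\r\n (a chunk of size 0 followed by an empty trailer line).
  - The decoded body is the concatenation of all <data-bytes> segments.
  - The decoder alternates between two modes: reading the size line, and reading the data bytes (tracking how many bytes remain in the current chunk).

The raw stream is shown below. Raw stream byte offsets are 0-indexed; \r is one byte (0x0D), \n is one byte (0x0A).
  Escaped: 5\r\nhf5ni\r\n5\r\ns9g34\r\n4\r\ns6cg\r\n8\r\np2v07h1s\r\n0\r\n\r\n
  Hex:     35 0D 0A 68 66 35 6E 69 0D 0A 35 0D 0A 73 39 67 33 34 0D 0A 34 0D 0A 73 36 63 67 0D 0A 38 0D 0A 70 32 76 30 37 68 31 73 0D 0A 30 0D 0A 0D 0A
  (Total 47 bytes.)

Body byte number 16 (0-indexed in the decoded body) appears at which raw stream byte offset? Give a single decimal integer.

Answer: 34

Derivation:
Chunk 1: stream[0..1]='5' size=0x5=5, data at stream[3..8]='hf5ni' -> body[0..5], body so far='hf5ni'
Chunk 2: stream[10..11]='5' size=0x5=5, data at stream[13..18]='s9g34' -> body[5..10], body so far='hf5nis9g34'
Chunk 3: stream[20..21]='4' size=0x4=4, data at stream[23..27]='s6cg' -> body[10..14], body so far='hf5nis9g34s6cg'
Chunk 4: stream[29..30]='8' size=0x8=8, data at stream[32..40]='p2v07h1s' -> body[14..22], body so far='hf5nis9g34s6cgp2v07h1s'
Chunk 5: stream[42..43]='0' size=0 (terminator). Final body='hf5nis9g34s6cgp2v07h1s' (22 bytes)
Body byte 16 at stream offset 34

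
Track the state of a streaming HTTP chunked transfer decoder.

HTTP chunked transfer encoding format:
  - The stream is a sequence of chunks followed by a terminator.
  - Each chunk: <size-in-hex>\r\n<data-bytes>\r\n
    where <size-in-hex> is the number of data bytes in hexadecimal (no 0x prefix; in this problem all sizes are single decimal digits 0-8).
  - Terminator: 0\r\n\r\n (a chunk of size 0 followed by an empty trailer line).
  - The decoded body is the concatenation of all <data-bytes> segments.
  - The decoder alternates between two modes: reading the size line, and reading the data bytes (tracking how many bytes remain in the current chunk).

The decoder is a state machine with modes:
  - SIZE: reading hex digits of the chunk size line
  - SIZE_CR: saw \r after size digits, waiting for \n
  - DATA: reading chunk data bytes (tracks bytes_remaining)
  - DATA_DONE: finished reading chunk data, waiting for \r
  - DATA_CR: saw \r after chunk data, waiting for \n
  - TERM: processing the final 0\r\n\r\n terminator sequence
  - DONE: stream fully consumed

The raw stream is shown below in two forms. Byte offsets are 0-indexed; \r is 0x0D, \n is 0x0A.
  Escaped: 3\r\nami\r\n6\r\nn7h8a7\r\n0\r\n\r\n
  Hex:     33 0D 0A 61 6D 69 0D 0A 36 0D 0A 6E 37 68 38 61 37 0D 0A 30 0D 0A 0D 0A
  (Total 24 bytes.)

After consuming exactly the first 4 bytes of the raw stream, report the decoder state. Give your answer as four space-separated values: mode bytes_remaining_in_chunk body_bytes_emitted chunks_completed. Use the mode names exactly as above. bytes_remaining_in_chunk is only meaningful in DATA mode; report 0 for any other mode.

Answer: DATA 2 1 0

Derivation:
Byte 0 = '3': mode=SIZE remaining=0 emitted=0 chunks_done=0
Byte 1 = 0x0D: mode=SIZE_CR remaining=0 emitted=0 chunks_done=0
Byte 2 = 0x0A: mode=DATA remaining=3 emitted=0 chunks_done=0
Byte 3 = 'a': mode=DATA remaining=2 emitted=1 chunks_done=0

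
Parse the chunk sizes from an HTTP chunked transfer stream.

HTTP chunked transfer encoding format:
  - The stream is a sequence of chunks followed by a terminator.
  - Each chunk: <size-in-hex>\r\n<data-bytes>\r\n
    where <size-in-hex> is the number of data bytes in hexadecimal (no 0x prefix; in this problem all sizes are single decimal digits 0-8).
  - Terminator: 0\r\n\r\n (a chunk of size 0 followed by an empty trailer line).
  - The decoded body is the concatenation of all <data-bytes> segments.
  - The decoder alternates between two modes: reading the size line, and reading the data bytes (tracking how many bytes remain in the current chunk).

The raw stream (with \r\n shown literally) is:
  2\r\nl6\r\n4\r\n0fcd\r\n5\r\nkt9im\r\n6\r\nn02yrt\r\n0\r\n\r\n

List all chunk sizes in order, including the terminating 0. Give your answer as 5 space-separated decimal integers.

Chunk 1: stream[0..1]='2' size=0x2=2, data at stream[3..5]='l6' -> body[0..2], body so far='l6'
Chunk 2: stream[7..8]='4' size=0x4=4, data at stream[10..14]='0fcd' -> body[2..6], body so far='l60fcd'
Chunk 3: stream[16..17]='5' size=0x5=5, data at stream[19..24]='kt9im' -> body[6..11], body so far='l60fcdkt9im'
Chunk 4: stream[26..27]='6' size=0x6=6, data at stream[29..35]='n02yrt' -> body[11..17], body so far='l60fcdkt9imn02yrt'
Chunk 5: stream[37..38]='0' size=0 (terminator). Final body='l60fcdkt9imn02yrt' (17 bytes)

Answer: 2 4 5 6 0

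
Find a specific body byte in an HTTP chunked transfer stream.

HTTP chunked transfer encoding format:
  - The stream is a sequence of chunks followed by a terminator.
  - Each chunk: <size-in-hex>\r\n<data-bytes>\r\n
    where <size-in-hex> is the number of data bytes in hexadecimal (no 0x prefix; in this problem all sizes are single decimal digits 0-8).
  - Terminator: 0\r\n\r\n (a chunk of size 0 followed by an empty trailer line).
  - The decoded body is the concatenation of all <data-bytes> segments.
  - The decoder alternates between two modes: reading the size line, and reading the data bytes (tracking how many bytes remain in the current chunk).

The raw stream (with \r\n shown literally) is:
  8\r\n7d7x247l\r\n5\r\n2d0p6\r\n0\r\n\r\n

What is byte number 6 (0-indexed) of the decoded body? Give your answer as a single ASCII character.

Chunk 1: stream[0..1]='8' size=0x8=8, data at stream[3..11]='7d7x247l' -> body[0..8], body so far='7d7x247l'
Chunk 2: stream[13..14]='5' size=0x5=5, data at stream[16..21]='2d0p6' -> body[8..13], body so far='7d7x247l2d0p6'
Chunk 3: stream[23..24]='0' size=0 (terminator). Final body='7d7x247l2d0p6' (13 bytes)
Body byte 6 = '7'

Answer: 7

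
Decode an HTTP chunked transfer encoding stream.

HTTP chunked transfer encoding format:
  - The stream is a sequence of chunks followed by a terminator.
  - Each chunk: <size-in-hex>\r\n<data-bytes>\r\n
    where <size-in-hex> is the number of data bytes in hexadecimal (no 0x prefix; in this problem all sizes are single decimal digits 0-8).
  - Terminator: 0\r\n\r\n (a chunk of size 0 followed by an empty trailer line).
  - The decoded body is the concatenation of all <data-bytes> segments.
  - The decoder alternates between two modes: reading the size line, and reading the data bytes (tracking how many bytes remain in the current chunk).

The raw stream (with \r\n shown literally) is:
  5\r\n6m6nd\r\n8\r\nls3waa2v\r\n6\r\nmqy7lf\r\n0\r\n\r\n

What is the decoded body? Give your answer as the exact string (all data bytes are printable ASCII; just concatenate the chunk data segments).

Answer: 6m6ndls3waa2vmqy7lf

Derivation:
Chunk 1: stream[0..1]='5' size=0x5=5, data at stream[3..8]='6m6nd' -> body[0..5], body so far='6m6nd'
Chunk 2: stream[10..11]='8' size=0x8=8, data at stream[13..21]='ls3waa2v' -> body[5..13], body so far='6m6ndls3waa2v'
Chunk 3: stream[23..24]='6' size=0x6=6, data at stream[26..32]='mqy7lf' -> body[13..19], body so far='6m6ndls3waa2vmqy7lf'
Chunk 4: stream[34..35]='0' size=0 (terminator). Final body='6m6ndls3waa2vmqy7lf' (19 bytes)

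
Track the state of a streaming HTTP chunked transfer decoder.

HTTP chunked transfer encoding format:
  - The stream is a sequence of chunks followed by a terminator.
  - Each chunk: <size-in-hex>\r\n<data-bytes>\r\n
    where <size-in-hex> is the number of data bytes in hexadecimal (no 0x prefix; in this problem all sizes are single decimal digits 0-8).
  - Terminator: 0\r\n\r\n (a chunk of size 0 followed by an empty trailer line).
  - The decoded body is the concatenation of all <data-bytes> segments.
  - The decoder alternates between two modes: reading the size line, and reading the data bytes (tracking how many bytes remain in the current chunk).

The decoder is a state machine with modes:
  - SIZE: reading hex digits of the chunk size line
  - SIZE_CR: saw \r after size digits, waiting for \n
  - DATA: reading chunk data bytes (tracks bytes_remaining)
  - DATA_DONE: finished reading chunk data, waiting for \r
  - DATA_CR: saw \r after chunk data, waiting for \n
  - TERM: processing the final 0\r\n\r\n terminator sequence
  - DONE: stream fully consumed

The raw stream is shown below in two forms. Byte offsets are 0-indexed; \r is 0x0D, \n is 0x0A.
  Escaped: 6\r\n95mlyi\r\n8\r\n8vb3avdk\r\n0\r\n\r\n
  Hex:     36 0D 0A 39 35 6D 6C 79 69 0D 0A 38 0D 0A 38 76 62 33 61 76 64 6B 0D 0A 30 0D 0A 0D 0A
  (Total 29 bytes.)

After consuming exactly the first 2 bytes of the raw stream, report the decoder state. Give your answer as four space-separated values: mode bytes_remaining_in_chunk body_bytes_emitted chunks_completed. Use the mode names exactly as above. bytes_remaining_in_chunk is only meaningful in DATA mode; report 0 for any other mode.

Byte 0 = '6': mode=SIZE remaining=0 emitted=0 chunks_done=0
Byte 1 = 0x0D: mode=SIZE_CR remaining=0 emitted=0 chunks_done=0

Answer: SIZE_CR 0 0 0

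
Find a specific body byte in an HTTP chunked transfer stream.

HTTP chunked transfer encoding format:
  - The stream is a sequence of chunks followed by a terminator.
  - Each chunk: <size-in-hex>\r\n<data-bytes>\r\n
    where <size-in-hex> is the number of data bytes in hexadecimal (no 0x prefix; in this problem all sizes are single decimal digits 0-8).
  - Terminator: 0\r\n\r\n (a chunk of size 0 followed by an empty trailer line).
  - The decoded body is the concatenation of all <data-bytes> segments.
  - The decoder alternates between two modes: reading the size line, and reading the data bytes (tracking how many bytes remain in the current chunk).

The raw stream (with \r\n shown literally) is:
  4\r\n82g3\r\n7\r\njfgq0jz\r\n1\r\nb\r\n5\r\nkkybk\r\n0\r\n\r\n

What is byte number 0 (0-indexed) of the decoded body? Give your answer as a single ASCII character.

Chunk 1: stream[0..1]='4' size=0x4=4, data at stream[3..7]='82g3' -> body[0..4], body so far='82g3'
Chunk 2: stream[9..10]='7' size=0x7=7, data at stream[12..19]='jfgq0jz' -> body[4..11], body so far='82g3jfgq0jz'
Chunk 3: stream[21..22]='1' size=0x1=1, data at stream[24..25]='b' -> body[11..12], body so far='82g3jfgq0jzb'
Chunk 4: stream[27..28]='5' size=0x5=5, data at stream[30..35]='kkybk' -> body[12..17], body so far='82g3jfgq0jzbkkybk'
Chunk 5: stream[37..38]='0' size=0 (terminator). Final body='82g3jfgq0jzbkkybk' (17 bytes)
Body byte 0 = '8'

Answer: 8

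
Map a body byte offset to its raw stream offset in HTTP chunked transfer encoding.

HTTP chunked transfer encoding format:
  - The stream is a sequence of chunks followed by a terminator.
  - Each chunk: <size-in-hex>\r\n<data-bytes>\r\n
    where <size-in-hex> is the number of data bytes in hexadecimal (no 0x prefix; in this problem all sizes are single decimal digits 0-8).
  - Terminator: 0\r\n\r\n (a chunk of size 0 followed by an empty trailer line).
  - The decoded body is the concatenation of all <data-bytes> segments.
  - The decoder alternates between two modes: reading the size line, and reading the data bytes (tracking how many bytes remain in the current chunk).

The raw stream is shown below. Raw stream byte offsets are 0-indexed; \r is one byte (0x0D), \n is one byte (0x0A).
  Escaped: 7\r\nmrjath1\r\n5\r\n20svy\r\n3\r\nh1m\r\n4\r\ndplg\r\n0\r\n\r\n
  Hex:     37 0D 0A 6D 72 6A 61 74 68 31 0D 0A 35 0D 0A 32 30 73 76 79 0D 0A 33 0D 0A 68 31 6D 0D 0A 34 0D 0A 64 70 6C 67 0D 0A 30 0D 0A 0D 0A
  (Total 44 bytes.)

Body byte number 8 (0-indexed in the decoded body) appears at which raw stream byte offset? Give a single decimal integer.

Chunk 1: stream[0..1]='7' size=0x7=7, data at stream[3..10]='mrjath1' -> body[0..7], body so far='mrjath1'
Chunk 2: stream[12..13]='5' size=0x5=5, data at stream[15..20]='20svy' -> body[7..12], body so far='mrjath120svy'
Chunk 3: stream[22..23]='3' size=0x3=3, data at stream[25..28]='h1m' -> body[12..15], body so far='mrjath120svyh1m'
Chunk 4: stream[30..31]='4' size=0x4=4, data at stream[33..37]='dplg' -> body[15..19], body so far='mrjath120svyh1mdplg'
Chunk 5: stream[39..40]='0' size=0 (terminator). Final body='mrjath120svyh1mdplg' (19 bytes)
Body byte 8 at stream offset 16

Answer: 16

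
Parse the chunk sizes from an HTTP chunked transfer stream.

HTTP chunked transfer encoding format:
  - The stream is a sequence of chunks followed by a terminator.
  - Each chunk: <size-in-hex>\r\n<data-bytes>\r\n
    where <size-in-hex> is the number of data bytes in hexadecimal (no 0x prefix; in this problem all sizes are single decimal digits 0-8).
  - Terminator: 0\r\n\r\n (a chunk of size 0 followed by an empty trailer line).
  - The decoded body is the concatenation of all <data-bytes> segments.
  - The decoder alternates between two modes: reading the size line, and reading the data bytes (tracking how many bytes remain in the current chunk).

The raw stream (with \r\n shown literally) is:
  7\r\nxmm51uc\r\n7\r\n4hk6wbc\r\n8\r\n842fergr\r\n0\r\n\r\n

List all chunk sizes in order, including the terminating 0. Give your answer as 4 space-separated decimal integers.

Answer: 7 7 8 0

Derivation:
Chunk 1: stream[0..1]='7' size=0x7=7, data at stream[3..10]='xmm51uc' -> body[0..7], body so far='xmm51uc'
Chunk 2: stream[12..13]='7' size=0x7=7, data at stream[15..22]='4hk6wbc' -> body[7..14], body so far='xmm51uc4hk6wbc'
Chunk 3: stream[24..25]='8' size=0x8=8, data at stream[27..35]='842fergr' -> body[14..22], body so far='xmm51uc4hk6wbc842fergr'
Chunk 4: stream[37..38]='0' size=0 (terminator). Final body='xmm51uc4hk6wbc842fergr' (22 bytes)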